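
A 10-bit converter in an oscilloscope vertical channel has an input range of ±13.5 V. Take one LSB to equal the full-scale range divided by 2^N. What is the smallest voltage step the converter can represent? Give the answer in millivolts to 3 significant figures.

26.4 mV

The full-scale span is 13.5 − (-13.5) = 27 V.
There are 2^10 = 1024 steps.
LSB = 27 V ÷ 2^10 = 27/1024 V = 26.4 mV.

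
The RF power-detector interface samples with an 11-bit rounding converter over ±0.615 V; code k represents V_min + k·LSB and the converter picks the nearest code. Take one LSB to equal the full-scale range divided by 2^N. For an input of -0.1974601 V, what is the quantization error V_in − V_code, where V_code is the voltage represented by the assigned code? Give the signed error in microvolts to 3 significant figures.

+133 µV

Span: 0.615 V − (-0.615 V) = 1.23 V. LSB = 1.23 V / 2^11 ≈ 0.6006 mV.
Position in LSBs: (-0.1974601 − (-0.615)) × 2048/1.23 = 695.2209; rounding gives k = 695.
V_code = -0.615 + (695/2048) × 1.23 = -0.1975927734 V.
e = -0.1974601 − (-0.1975927734) = +133 µV.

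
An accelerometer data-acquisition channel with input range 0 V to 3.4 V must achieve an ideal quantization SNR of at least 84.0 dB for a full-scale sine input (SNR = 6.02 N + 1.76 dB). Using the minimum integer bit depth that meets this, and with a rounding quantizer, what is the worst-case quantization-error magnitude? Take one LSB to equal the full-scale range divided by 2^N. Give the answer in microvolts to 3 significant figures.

Range is 3.4 V.
6.02 N + 1.76 ≥ 84.0 gives N ≥ 13.661, so the minimum integer is 14.
One LSB is 3.4 V / 16384 = 207.52 µV.
Half an LSB is 104 µV.

104 µV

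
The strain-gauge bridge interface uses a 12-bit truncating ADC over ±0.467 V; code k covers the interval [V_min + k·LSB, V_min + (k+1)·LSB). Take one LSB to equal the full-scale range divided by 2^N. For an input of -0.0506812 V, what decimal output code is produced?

1825

Range = 0.467 − (-0.467) = 0.934 V. LSB = 0.934 V / 2^12 ≈ 228.0 µV.
code = ⌊(V_in − V_min)/LSB⌋ = ⌊(V_in − V_min) × 2^12 / range⌋
     = ⌊(-0.0506812 − (-0.467)) × 4096 / 0.934⌋ = ⌊0.4163188 × 4096/0.934⌋
     = ⌊1825.741⌋ = 1825.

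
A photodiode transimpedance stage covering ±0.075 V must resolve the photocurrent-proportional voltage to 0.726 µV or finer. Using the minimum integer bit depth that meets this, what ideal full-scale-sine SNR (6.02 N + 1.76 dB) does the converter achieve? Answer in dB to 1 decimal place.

110.1 dB

Span: 0.075 V − (-0.075 V) = 0.15 V.
0.15 V / 0.726 µV = 206600. Since 2^17 = 131072 and 2^18 = 262144, N = 18.
SNR = 6.02 × 18 + 1.76 = 110.12 dB.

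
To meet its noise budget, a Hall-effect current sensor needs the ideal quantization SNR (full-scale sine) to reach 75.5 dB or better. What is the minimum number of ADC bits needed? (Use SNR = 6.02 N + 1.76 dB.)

Solving 6.02 N ≥ 75.5 − 1.76: N ≥ 12.249. Round up → N = 13.

13 bits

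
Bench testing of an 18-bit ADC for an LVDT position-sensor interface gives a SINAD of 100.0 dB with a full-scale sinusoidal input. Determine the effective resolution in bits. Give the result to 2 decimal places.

ENOB = (100.0 − 1.76)/6.02 = 16.3189 bits.

16.32 bits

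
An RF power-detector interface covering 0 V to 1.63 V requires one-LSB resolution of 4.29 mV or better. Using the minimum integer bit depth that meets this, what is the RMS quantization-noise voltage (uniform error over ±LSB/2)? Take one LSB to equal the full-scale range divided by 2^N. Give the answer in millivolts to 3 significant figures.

0.919 mV

Range is 1.63 V.
Need 2^N ≥ 1.63 V / 4.29 mV = 380.0 → N_min = 9.
Step size = 1.63/512 V = 3.1836 mV.
σ_q = LSB/√12 = 3.1836 mV/3.4641 = 0.919 mV.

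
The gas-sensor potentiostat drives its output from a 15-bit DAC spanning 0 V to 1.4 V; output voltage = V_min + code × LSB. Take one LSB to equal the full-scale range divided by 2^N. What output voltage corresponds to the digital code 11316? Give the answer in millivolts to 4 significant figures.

Span = 1.4 V. LSB = 1.4 V / 2^15.
Output = V_min + (11316/32768) × range = 0 + 0.345337 × 1.4 V
      = 0 + 0.483472 = 0.483472 V.

483.5 mV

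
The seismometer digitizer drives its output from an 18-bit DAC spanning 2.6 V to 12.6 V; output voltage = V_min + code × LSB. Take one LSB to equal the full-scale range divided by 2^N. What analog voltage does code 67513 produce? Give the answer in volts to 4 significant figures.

5.175 V

Span: 12.6 V − (2.6 V) = 10 V. LSB = 10 V / 2^18.
V_out = 2.6 + 67513 × (10/262144) V
      = 2.6 + 2.57542 = 5.17542 V.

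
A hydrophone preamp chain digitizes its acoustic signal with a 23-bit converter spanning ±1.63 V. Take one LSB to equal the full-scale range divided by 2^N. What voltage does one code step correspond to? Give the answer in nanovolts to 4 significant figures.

Full-scale range = 1.63 V − (-1.63 V) = 3.26 V.
2^23 = 8388608 levels.
LSB = 3.26 V / 2^23 = 388.6 nV.

388.6 nV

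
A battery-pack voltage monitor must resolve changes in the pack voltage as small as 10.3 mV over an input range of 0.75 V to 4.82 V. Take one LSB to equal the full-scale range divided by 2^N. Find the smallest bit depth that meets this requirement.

Range = 4.82 − (0.75) = 4.07 V.
Required number of levels: 4.07/10.3 mV = 395.15; smallest N with 2^N ≥ that is 9.

9 bits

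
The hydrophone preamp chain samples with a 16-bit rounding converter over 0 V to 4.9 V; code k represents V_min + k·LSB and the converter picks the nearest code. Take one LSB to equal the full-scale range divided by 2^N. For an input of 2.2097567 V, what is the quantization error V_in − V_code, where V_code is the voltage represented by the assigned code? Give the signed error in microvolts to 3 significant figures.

−13.5 µV

Span = 4.9 V. LSB = 4.9 V / 2^16 ≈ 74.77 µV.
(V_in − V_min)/LSB = (2.2097567 − (0)) × 65536/4.9 = 29554.8194 → nearest code k = 29555.
Reconstructed level: 0 + 29555 × 4.9/65536 V = 2.2097702026 V.
Error = V_in − V_code = 2.2097567 − (2.2097702026) = −13.5 µV.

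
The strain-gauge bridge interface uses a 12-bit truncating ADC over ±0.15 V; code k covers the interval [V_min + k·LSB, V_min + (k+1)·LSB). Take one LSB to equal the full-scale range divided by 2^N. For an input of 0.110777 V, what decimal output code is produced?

3560

The full-scale span is 0.15 − (-0.15) = 0.3 V. LSB = 0.3 V / 2^12 ≈ 73.24 µV.
(V_in − V_min) × 2^12/range = (0.110777 − (-0.15)) × 4096/0.3 = 3560.475.
Floor → code = 3560.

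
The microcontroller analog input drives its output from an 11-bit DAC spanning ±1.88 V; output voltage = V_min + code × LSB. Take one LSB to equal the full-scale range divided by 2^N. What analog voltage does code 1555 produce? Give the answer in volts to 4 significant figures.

Full-scale range = 1.88 V − (-1.88 V) = 3.76 V. LSB = 3.76 V / 2^11.
V_out = -1.88 + 1555 × (3.76/2048) V
      = -1.88 + 2.85488 = 0.974883 V.

0.9749 V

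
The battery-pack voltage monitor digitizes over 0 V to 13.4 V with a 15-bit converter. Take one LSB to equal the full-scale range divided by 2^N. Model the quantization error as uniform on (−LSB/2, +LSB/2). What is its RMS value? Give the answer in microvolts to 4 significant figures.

Range is 13.4 V.
Step size = 13.4/32768 V = 408.936 µV.
V_rms = LSB/√12 = 408.936 µV / √12 = 118.0 µV.

118.0 µV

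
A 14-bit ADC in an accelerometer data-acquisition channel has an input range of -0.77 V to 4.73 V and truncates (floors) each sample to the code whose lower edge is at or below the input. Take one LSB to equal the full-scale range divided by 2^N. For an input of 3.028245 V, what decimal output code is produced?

11314

Full-scale range = 4.73 V − (-0.77 V) = 5.5 V. LSB = 5.5 V / 2^14 ≈ 335.7 µV.
(V_in − V_min) × 2^14/range = (3.028245 − (-0.77)) × 16384/5.5 = 11314.627.
Floor → code = 11314.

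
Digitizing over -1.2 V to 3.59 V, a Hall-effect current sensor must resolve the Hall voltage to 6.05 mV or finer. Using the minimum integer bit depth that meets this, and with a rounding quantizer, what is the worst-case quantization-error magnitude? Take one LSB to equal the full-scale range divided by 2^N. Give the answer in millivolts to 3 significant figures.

2.34 mV

Range = 3.59 − (-1.2) = 4.79 V.
Need 2^N ≥ 4.79 V / 6.05 mV = 791.7 → N_min = 10.
One LSB is 4.79 V / 1024 = 4.6777 mV.
|e|_max = LSB/2 = 2.34 mV.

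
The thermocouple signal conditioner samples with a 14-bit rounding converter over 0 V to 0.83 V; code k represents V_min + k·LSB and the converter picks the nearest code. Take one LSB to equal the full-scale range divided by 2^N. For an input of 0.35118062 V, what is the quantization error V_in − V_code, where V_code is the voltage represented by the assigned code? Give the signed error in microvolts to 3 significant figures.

Full-scale range = 0.83 V. LSB = 0.83 V / 2^14 ≈ 50.66 µV.
(0.35118062 − (0)) / LSB = 0.35118062 × 16384/0.83 = 6932.2208. Nearest integer: k = 6932.
V_code = V_min + k × range/2^14 = 0 + 6932 × 0.83/16384 = 0.35116943359 V.
V_in − V_code = 0.35118062 − (0.35116943359) = +11.2 µV.

+11.2 µV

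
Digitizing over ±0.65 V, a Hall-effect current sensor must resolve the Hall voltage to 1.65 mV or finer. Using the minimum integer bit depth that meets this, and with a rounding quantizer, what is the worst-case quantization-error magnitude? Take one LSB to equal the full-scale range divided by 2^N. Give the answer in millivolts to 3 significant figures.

0.635 mV

Span: 0.65 V − (-0.65 V) = 1.3 V.
Need 2^N ≥ 1.3 V / 1.65 mV = 787.9 → N_min = 10.
Step size = 1.3/1024 V = 1.2695 mV.
Max error for round-to-nearest is LSB/2 = 0.635 mV.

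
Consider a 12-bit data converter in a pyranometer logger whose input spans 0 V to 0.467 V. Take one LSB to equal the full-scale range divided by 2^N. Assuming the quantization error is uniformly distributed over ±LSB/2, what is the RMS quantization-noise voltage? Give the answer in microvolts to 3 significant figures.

Full-scale range = 0.467 V.
LSB = 0.467 V ÷ 2^12 = 0.467/4096 V = 114.01 µV.
For a uniform distribution on [−LSB/2, +LSB/2], V_rms = LSB/√12 = 114.01 µV/3.4641 = 32.9 µV.

32.9 µV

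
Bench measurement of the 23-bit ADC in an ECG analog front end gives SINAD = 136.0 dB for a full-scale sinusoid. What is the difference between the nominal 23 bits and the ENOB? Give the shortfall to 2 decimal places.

0.70 bits

ENOB = (SINAD − 1.76)/6.02 = (136.0 − 1.76)/6.02 = 22.2990 bits.
Lost resolution: 23 − 22.2990 = 0.7010 bits.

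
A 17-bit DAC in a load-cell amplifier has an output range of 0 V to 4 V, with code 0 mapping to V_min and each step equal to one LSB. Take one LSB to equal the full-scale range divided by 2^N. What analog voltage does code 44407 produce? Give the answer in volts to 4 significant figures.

V_FS = 4 V. LSB = 4 V / 2^17.
V_out = 0 + 44407 × (4/131072) V
      = 0 V + 1.35519 V = 1.35519 V.

1.355 V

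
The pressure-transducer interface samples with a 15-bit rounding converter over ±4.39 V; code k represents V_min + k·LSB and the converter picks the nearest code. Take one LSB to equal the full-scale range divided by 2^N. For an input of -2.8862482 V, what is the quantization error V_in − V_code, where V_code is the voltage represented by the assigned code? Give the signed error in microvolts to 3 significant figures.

The full-scale span is 4.39 − (-4.39) = 8.78 V. LSB = 8.78 V / 2^15 ≈ 267.9 µV.
(V_in − V_min)/LSB = (-2.8862482 − (-4.39)) × 32768/8.78 = 5612.1798 → nearest code k = 5612.
V_code = V_min + k × range/2^15 = -4.39 + 5612 × 8.78/32768 = -2.8862963867 V.
V_in − V_code = -2.8862482 − (-2.8862963867) = +48.2 µV.

+48.2 µV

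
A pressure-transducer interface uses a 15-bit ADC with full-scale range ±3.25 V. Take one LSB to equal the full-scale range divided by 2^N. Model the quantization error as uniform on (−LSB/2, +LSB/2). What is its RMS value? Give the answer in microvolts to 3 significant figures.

Span: 3.25 V − (-3.25 V) = 6.5 V.
One LSB is 6.5 V / 32768 = 198.36 µV.
RMS of a uniform error over width LSB is LSB/√12 = 57.3 µV.

57.3 µV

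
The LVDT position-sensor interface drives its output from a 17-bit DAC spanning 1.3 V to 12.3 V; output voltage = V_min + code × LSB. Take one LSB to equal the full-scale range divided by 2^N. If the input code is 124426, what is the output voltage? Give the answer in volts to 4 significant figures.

11.74 V

Span: 12.3 V − (1.3 V) = 11 V. LSB = 11 V / 2^17.
V_out = V_min + code × LSB = 1.3 V + 124426 × 11 V / 131072
      = 1.3 + 10.4422 = 11.7422 V.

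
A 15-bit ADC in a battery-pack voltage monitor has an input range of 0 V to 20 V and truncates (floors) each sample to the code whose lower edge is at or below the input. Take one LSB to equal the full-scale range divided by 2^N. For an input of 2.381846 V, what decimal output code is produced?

Span = 20 V. LSB = 20 V / 2^15 ≈ 0.6104 mV.
V_in − V_min = 2.381846 − (0) = 2.381846 V.
Divide by LSB: 2.381846 × 32768/20 = 3902.4165.
Truncating gives code 3902.

3902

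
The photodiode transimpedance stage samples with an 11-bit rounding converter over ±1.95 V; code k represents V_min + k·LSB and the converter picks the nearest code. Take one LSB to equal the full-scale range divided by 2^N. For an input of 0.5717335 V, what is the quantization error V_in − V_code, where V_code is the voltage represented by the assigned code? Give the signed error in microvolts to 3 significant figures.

+444 µV

Span: 1.95 V − (-1.95 V) = 3.9 V. LSB = 3.9 V / 2^11 ≈ 1.904 mV.
Position in LSBs: (0.5717335 − (-1.95)) × 2048/3.9 = 1324.2334; rounding gives k = 1324.
V_code = -1.95 + (1324/2048) × 3.9 = 0.5712890625 V.
Error = V_in − V_code = 0.5717335 − (0.5712890625) = +444 µV.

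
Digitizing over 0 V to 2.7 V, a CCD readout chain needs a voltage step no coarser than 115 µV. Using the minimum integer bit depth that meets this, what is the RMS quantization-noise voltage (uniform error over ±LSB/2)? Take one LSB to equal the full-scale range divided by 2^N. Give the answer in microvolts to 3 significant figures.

23.8 µV

Full-scale range = 2.7 V.
Need 2^N ≥ 2.7 V / 115 µV = 23480 → N_min = 15.
LSB = 2.7 V ÷ 2^15 = 2.7/32768 V = 82.397 µV.
σ_q = LSB/√12 = 82.397 µV/3.4641 = 23.8 µV.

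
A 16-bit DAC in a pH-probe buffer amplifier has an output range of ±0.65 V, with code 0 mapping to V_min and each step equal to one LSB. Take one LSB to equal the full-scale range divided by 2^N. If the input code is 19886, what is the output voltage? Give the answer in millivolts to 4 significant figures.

Span: 0.65 V − (-0.65 V) = 1.3 V. LSB = 1.3 V / 2^16.
V_out = -0.65 + 19886 × (1.3/65536) V
      = -0.65 V + 0.394467 V = -0.255533 V.

-255.5 mV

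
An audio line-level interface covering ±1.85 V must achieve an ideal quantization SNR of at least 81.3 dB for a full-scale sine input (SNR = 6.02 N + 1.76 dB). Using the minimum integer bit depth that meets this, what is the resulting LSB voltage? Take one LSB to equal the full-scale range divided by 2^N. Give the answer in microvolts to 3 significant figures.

226 µV

Full-scale range = 1.85 V − (-1.85 V) = 3.7 V.
N ≥ (81.3 − 1.76)/6.02 = 13.213 → N_min = 14.
LSB = 3.7 V / 2^14 = 226 µV.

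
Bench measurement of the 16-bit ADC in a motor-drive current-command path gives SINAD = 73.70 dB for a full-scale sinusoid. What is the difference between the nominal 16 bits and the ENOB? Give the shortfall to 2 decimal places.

4.05 bits

ENOB = (SINAD − 1.76)/6.02 = (73.70 − 1.76)/6.02 = 11.9502 bits.
Shortfall = 16 − 11.9502 = 4.0498 bits.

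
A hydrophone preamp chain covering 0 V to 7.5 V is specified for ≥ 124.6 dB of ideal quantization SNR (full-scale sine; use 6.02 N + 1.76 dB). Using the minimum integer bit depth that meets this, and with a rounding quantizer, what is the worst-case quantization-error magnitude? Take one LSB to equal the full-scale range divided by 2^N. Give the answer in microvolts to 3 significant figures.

V_FS = 7.5 V.
Required N = ⌈(124.6 − 1.76)/6.02⌉ = ⌈20.405⌉ = 21.
LSB = 7.5 V / 2^21 = 3.5763 µV.
Half an LSB is 1.79 µV.

1.79 µV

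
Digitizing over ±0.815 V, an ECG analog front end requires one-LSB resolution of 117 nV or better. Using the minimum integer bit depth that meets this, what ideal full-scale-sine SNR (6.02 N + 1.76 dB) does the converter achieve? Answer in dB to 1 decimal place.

Full-scale range = 0.815 V − (-0.815 V) = 1.63 V.
Required number of levels: 1.63/117 nV = 1.3932e7; smallest N with 2^N ≥ that is 24.
6.02(24) + 1.76 = 146.24 dB.

146.2 dB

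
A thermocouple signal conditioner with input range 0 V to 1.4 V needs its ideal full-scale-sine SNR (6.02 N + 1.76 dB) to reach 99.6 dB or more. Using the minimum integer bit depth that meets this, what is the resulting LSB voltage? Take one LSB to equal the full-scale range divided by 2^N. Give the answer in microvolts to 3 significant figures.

V_FS = 1.4 V.
Solving 6.02 N ≥ 99.6 − 1.76: N ≥ 16.252. Round up → N = 17.
LSB = 1.4 V / 2^17 = 10.7 µV.

10.7 µV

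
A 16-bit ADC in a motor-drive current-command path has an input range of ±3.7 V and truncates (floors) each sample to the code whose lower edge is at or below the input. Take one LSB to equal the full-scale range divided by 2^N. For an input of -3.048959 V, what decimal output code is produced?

5765

Full-scale range = 3.7 V − (-3.7 V) = 7.4 V. LSB = 7.4 V / 2^16 ≈ 112.9 µV.
V_in − V_min = -3.048959 − (-3.7) = 0.651041 V.
Divide by LSB: 0.651041 × 65536/7.4 = 5765.7599.
Truncating gives code 5765.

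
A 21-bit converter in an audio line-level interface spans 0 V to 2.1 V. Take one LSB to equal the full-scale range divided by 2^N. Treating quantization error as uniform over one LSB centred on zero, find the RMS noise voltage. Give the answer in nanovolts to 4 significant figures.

Range is 2.1 V.
Step size = 2.1/2097152 V = 1.00136 µV.
For a uniform distribution on [−LSB/2, +LSB/2], V_rms = LSB/√12 = 1.00136 µV/3.4641 = 289.1 nV.

289.1 nV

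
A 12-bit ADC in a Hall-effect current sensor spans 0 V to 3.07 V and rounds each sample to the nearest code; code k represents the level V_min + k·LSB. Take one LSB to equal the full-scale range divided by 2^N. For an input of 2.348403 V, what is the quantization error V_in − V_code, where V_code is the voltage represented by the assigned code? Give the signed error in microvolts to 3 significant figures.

Range is 3.07 V. LSB = 3.07 V / 2^12 ≈ 0.7495 mV.
Position in LSBs: (2.348403 − (0)) × 4096/3.07 = 3133.2439; rounding gives k = 3133.
V_code = 0 + (3133/4096) × 3.07 = 2.348220215 V.
Error = V_in − V_code = 2.348403 − (2.348220215) = +183 µV.

+183 µV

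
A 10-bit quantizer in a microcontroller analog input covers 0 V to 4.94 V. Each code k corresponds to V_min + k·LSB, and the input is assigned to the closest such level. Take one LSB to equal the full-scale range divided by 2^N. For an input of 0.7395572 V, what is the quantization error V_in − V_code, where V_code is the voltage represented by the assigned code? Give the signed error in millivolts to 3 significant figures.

Range is 4.94 V. LSB = 4.94 V / 2^10 ≈ 4.824 mV.
Position in LSBs: (0.7395572 − (0)) × 1024/4.94 = 153.3009; rounding gives k = 153.
V_code = 0 + (153/1024) × 4.94 = 0.7381054688 V.
V_in − V_code = 0.7395572 − (0.7381054688) = +1.45 mV.

+1.45 mV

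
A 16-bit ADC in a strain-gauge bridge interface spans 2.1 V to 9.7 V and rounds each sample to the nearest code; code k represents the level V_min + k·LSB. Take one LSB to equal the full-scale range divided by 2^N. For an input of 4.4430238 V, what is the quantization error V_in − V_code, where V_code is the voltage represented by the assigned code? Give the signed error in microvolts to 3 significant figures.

+30.6 µV

The full-scale span is 9.7 − (2.1) = 7.6 V. LSB = 7.6 V / 2^16 ≈ 116.0 µV.
Position in LSBs: (4.4430238 − (2.1)) × 65536/7.6 = 20204.2642; rounding gives k = 20204.
Reconstructed level: 2.1 + 20204 × 7.6/65536 V = 4.4429931641 V.
e = 4.4430238 − (4.4429931641) = +30.6 µV.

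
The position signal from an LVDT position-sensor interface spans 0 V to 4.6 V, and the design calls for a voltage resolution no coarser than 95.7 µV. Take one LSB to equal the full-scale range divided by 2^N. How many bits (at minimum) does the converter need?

16 bits

Range is 4.6 V.
4.6 V / 95.7 µV = 48070. Since 2^15 = 32768 and 2^16 = 65536, N = 16.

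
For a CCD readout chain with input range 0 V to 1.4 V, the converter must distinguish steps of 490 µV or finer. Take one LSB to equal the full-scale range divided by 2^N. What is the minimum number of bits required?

Range is 1.4 V.
Required number of levels: 1.4/490 µV = 2857.1; smallest N with 2^N ≥ that is 12.

12 bits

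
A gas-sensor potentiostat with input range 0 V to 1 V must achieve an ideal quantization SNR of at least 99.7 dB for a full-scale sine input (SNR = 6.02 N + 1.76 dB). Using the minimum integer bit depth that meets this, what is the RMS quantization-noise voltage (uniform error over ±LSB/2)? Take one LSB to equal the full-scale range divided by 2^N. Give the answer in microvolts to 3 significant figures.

V_FS = 1 V.
Solving 6.02 N ≥ 99.7 − 1.76: N ≥ 16.269. Round up → N = 17.
One LSB is 1 V / 131072 = 7.6294 µV.
σ_q = LSB/√12 = 7.6294 µV/3.4641 = 2.20 µV.

2.20 µV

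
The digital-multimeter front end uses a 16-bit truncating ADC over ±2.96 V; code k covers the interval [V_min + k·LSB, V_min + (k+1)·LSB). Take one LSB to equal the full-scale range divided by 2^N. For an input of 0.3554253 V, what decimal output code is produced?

36702

Span: 2.96 V − (-2.96 V) = 5.92 V. LSB = 5.92 V / 2^16 ≈ 90.33 µV.
code = ⌊(V_in − V_min)/LSB⌋ = ⌊(V_in − V_min) × 2^16 / range⌋
     = ⌊(0.3554253 − (-2.96)) × 65536 / 5.92⌋ = ⌊3.3154253 × 65536/5.92⌋
     = ⌊36702.654⌋ = 36702.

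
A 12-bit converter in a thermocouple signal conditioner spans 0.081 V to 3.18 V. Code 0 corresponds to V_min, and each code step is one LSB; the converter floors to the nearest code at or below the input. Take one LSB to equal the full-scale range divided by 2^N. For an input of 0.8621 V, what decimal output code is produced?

The full-scale span is 3.18 − (0.081) = 3.099 V. LSB = 3.099 V / 2^12 ≈ 0.7566 mV.
(V_in − V_min) × 2^12/range = (0.8621 − (0.081)) × 4096/3.099 = 1032.393.
Floor → code = 1032.

1032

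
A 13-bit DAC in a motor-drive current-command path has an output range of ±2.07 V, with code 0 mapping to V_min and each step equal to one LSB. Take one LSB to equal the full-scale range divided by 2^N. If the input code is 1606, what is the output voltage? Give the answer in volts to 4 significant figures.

-1.258 V

Span: 2.07 V − (-2.07 V) = 4.14 V. LSB = 4.14 V / 2^13.
Output = V_min + (1606/8192) × range = -2.07 + 0.196045 × 4.14 V
      = -2.07 V + 0.811626 V = -1.25837 V.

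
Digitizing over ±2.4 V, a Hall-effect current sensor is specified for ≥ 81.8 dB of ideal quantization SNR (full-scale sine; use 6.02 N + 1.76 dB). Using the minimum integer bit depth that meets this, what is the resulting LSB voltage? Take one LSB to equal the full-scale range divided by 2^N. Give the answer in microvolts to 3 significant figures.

Full-scale range = 2.4 V − (-2.4 V) = 4.8 V.
6.02 N + 1.76 ≥ 81.8 gives N ≥ 13.296, so the minimum integer is 14.
Step size = 4.8/16384 V = 293 µV.

293 µV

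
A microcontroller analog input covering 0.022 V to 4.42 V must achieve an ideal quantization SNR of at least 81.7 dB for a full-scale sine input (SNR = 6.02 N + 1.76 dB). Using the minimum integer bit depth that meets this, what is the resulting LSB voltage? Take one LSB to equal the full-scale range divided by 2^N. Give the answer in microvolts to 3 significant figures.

268 µV

Range = 4.42 − (0.022) = 4.398 V.
6.02 N + 1.76 ≥ 81.7 gives N ≥ 13.279, so the minimum integer is 14.
One LSB is 4.398 V / 16384 = 268 µV.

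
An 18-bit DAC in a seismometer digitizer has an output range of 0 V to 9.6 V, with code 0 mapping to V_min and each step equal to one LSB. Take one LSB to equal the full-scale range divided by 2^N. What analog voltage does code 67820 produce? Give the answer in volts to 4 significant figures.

Full-scale range = 9.6 V. LSB = 9.6 V / 2^18.
Output = V_min + (67820/262144) × range = 0 + 0.258713 × 9.6 V
      = 0 + 2.48364 = 2.48364 V.

2.484 V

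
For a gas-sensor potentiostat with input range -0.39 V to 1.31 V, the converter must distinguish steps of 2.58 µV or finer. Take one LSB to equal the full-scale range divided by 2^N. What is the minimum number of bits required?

20 bits

Range = 1.31 − (-0.39) = 1.7 V.
Required number of levels: 1.7/2.58 µV = 658910; smallest N with 2^N ≥ that is 20.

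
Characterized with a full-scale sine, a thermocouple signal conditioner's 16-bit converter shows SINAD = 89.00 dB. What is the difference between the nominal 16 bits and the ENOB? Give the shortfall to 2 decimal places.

1.51 bits

ENOB = (SINAD − 1.76)/6.02 = (89.00 − 1.76)/6.02 = 14.4917 bits.
Lost resolution: 16 − 14.4917 = 1.5083 bits.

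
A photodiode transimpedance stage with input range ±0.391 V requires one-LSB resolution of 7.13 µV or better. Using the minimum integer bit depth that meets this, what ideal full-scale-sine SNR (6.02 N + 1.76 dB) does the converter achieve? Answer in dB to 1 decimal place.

104.1 dB

Full-scale range = 0.391 V − (-0.391 V) = 0.782 V.
Required number of levels: 0.782/7.13 µV = 109680; smallest N with 2^N ≥ that is 17.
Ideal SNR at N = 17: 6.02·17 + 1.76 = 104.1 dB.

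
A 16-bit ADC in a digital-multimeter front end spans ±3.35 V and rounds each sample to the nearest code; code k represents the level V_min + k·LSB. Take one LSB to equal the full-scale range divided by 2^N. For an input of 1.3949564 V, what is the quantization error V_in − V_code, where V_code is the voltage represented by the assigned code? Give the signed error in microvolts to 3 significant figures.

Range = 3.35 − (-3.35) = 6.7 V. LSB = 6.7 V / 2^16 ≈ 102.2 µV.
(V_in − V_min)/LSB = (1.3949564 − (-3.35)) × 65536/6.7 = 46412.7556 → nearest code k = 46413.
V_code = V_min + k × range/2^16 = -3.35 + 46413 × 6.7/65536 = 1.3949813843 V.
V_in − V_code = 1.3949564 − (1.3949813843) = −25.0 µV.

−25.0 µV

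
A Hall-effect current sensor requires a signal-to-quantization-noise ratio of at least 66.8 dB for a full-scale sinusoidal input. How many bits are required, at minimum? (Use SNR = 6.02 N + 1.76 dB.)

N ≥ (66.8 − 1.76)/6.02 = 10.804 → N_min = 11.

11 bits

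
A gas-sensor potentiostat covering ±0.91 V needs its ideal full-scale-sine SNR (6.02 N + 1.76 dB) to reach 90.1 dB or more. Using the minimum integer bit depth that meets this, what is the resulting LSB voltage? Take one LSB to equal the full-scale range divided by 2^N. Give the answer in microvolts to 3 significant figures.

55.5 µV

Span: 0.91 V − (-0.91 V) = 1.82 V.
N ≥ (90.1 − 1.76)/6.02 = 14.674 → N_min = 15.
LSB = 1.82 V ÷ 2^15 = 1.82/32768 V = 55.5 µV.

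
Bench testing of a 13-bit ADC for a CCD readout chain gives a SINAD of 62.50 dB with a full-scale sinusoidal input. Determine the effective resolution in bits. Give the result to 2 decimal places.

ENOB = (62.50 − 1.76)/6.02 = 10.0897 bits.

10.09 bits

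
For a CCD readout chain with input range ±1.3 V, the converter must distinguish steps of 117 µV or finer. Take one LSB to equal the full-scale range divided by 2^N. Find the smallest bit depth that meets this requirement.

15 bits

Full-scale range = 1.3 V − (-1.3 V) = 2.6 V.
2.6 V / 117 µV = 22220. Since 2^14 = 16384 and 2^15 = 32768, N = 15.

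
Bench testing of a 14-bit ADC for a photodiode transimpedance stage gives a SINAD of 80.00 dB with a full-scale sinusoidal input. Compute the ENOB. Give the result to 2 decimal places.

13.00 bits

ENOB = (SINAD − 1.76) / 6.02 = (80.00 − 1.76) / 6.02 = 78.24 / 6.02 = 12.9967.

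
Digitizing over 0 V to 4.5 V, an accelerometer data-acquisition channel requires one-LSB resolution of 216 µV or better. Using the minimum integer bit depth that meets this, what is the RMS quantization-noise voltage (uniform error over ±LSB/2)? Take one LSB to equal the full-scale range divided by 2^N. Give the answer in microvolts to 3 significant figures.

39.6 µV

Range is 4.5 V.
Levels needed ≥ 4.5/216 µV = 20830. 2^15 = 32768 suffices, so N_min = 15.
LSB = 4.5 V / 2^15 = 137.33 µV.
V_rms = LSB/√12 = 39.6 µV.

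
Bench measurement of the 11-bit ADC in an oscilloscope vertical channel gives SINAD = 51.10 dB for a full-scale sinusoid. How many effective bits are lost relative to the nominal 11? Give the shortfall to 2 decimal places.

2.80 bits

Effective bits = (51.10 − 1.76)/6.02 = 8.1960.
Lost resolution: 11 − 8.1960 = 2.8040 bits.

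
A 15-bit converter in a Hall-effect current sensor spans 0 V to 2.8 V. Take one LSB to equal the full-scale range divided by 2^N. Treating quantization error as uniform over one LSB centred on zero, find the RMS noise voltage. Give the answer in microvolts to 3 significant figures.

Range is 2.8 V.
LSB = 2.8 V / 2^15 = 85.449 µV.
V_rms = LSB/√12 = 85.449 µV / √12 = 24.7 µV.

24.7 µV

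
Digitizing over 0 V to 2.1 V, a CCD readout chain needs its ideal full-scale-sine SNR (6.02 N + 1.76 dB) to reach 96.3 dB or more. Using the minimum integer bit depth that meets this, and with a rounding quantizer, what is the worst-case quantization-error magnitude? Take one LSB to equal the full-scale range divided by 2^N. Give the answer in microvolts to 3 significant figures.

16.0 µV

Range is 2.1 V.
N ≥ (96.3 − 1.76)/6.02 = 15.704 → N_min = 16.
Step size = 2.1/65536 V = 32.043 µV.
|e|_max = LSB/2 = 16.0 µV.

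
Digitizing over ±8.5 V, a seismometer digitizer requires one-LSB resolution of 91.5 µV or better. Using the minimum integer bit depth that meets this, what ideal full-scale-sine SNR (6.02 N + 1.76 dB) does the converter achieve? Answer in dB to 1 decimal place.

110.1 dB

Range = 8.5 − (-8.5) = 17 V.
17 V / 91.5 µV = 185800. Since 2^17 = 131072 and 2^18 = 262144, N = 18.
SNR = 6.02 × 18 + 1.76 = 110.12 dB.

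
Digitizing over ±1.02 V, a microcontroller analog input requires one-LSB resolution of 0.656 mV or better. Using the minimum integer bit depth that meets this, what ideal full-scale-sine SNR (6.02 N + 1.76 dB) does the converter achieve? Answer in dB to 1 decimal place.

The full-scale span is 1.02 − (-1.02) = 2.04 V.
Levels needed ≥ 2.04/0.656 mV = 3110. 2^12 = 4096 suffices, so N_min = 12.
SNR = 6.02 × 12 + 1.76 = 74.00 dB.

74.0 dB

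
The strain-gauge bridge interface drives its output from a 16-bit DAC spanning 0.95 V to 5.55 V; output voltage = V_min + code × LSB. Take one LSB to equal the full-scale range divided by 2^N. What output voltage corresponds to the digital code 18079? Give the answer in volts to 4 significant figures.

2.219 V

Range = 5.55 − (0.95) = 4.6 V. LSB = 4.6 V / 2^16.
Output = V_min + (18079/65536) × range = 0.95 + 0.275864 × 4.6 V
      = 0.95 + 1.26897 = 2.21897 V.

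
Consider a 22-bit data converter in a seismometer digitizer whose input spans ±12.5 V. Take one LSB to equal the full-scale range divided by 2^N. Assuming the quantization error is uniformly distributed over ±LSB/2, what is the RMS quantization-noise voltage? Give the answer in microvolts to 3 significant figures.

1.72 µV

Full-scale range = 12.5 V − (-12.5 V) = 25 V.
LSB = 25 V ÷ 2^22 = 25/4194304 V = 5.9605 µV.
V_rms = LSB/√12 = 5.9605 µV / √12 = 1.72 µV.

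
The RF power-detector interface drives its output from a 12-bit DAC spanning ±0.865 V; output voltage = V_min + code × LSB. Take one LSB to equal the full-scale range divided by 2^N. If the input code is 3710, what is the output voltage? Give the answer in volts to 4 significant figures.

Span: 0.865 V − (-0.865 V) = 1.73 V. LSB = 1.73 V / 2^12.
V_out = -0.865 + 3710 × (1.73/4096) V
      = -0.865 V + 1.56697 V = 0.701968 V.

0.7020 V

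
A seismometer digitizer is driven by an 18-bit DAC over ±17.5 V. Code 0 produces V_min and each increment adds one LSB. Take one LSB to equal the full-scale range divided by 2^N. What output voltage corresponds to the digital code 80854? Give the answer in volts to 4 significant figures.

Span: 17.5 V − (-17.5 V) = 35 V. LSB = 35 V / 2^18.
Output = V_min + (80854/262144) × range = -17.5 + 0.308434 × 35 V
      = -17.5 V + 10.7952 V = -6.70483 V.

-6.705 V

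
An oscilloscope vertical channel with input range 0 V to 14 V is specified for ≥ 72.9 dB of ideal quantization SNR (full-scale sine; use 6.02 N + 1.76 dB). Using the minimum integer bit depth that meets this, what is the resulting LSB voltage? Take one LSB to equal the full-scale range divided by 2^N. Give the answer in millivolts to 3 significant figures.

3.42 mV

Range is 14 V.
N ≥ (72.9 − 1.76)/6.02 = 11.817 → N_min = 12.
Step size = 14/4096 V = 3.42 mV.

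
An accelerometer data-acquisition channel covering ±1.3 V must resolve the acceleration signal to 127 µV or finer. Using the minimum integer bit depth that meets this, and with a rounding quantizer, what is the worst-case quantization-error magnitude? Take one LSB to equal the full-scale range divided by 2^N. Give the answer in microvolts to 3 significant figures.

39.7 µV

Range = 1.3 − (-1.3) = 2.6 V.
2.6 V / 127 µV = 20470. Since 2^14 = 16384 and 2^15 = 32768, N = 15.
LSB = 2.6 V ÷ 2^15 = 2.6/32768 V = 79.346 µV.
|e|_max = LSB/2 = 39.7 µV.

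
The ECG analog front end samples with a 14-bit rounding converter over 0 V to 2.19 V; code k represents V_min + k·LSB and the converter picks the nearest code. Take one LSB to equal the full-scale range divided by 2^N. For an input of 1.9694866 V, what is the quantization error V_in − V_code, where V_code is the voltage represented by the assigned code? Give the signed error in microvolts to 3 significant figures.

V_FS = 2.19 V. LSB = 2.19 V / 2^14 ≈ 133.7 µV.
(V_in − V_min)/LSB = (1.9694866 − (0)) × 16384/2.19 = 14734.2778 → nearest code k = 14734.
V_code = V_min + k × range/2^14 = 0 + 14734 × 2.19/16384 = 1.9694494629 V.
V_in − V_code = 1.9694866 − (1.9694494629) = +37.1 µV.

+37.1 µV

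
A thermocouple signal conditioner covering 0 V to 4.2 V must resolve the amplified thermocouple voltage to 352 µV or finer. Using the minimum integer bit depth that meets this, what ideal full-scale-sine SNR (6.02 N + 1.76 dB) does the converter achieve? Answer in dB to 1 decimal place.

86.0 dB

Range is 4.2 V.
Need 2^N ≥ 4.2 V / 352 µV = 11930 → N_min = 14.
SNR = 6.02 × 14 + 1.76 = 86.04 dB.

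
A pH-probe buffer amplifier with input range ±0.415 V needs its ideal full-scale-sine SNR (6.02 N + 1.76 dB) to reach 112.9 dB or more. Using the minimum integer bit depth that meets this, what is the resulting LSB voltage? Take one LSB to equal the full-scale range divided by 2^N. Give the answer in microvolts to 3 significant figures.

1.58 µV

Full-scale range = 0.415 V − (-0.415 V) = 0.83 V.
N ≥ (112.9 − 1.76)/6.02 = 18.462 → N_min = 19.
LSB = 0.83 V ÷ 2^19 = 0.83/524288 V = 1.58 µV.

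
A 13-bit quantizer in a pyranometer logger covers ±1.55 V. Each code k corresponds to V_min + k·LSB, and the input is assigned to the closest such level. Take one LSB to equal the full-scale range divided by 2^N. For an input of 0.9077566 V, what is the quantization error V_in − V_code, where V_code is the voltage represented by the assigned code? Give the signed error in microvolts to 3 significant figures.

The full-scale span is 1.55 − (-1.55) = 3.1 V. LSB = 3.1 V / 2^13 ≈ 378.4 µV.
(V_in − V_min)/LSB = (0.9077566 − (-1.55)) × 8192/3.1 = 6494.8200 → nearest code k = 6495.
V_code = V_min + k × range/2^13 = -1.55 + 6495 × 3.1/8192 = 0.9078247070 V.
V_in − V_code = 0.9077566 − (0.9078247070) = −68.1 µV.

−68.1 µV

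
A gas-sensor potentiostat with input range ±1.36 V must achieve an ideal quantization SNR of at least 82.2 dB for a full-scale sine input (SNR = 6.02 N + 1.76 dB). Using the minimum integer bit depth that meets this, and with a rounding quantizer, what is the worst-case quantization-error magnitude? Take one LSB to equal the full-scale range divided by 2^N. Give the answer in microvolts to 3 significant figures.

83.0 µV

Span: 1.36 V − (-1.36 V) = 2.72 V.
Solving 6.02 N ≥ 82.2 − 1.76: N ≥ 13.362. Round up → N = 14.
One LSB is 2.72 V / 16384 = 166.02 µV.
|e|_max = LSB/2 = 83.0 µV.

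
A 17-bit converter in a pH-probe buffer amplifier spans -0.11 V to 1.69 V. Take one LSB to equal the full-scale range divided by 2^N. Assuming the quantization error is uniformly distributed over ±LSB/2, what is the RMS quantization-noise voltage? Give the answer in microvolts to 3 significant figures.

Full-scale range = 1.69 V − (-0.11 V) = 1.8 V.
One LSB is 1.8 V / 131072 = 13.733 µV.
For a uniform distribution on [−LSB/2, +LSB/2], V_rms = LSB/√12 = 13.733 µV/3.4641 = 3.96 µV.

3.96 µV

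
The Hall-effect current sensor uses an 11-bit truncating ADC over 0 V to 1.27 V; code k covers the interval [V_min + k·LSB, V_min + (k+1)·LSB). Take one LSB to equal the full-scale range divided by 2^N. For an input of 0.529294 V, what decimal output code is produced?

853

Span = 1.27 V. LSB = 1.27 V / 2^11 ≈ 0.6201 mV.
code = ⌊(V_in − V_min)/LSB⌋ = ⌊(V_in − V_min) × 2^11 / range⌋
     = ⌊(0.529294 − (0)) × 2048 / 1.27⌋ = ⌊0.529294 × 2048/1.27⌋
     = ⌊853.539⌋ = 853.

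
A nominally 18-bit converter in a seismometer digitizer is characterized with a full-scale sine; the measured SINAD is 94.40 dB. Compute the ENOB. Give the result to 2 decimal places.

(94.40 − 1.76) / 6.02 = 92.64/6.02 = 15.3887 effective bits.

15.39 bits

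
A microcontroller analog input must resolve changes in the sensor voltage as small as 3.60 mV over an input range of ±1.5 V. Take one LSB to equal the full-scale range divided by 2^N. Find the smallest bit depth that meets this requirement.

Span: 1.5 V − (-1.5 V) = 3 V.
Levels needed ≥ 3/3.60 mV = 833.3. 2^10 = 1024 suffices, so N_min = 10.

10 bits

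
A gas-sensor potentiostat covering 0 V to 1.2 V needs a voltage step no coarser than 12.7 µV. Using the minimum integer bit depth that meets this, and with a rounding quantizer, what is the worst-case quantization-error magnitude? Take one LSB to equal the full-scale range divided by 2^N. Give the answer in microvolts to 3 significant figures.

4.58 µV

Span = 1.2 V.
Required number of levels: 1.2/12.7 µV = 94488; smallest N with 2^N ≥ that is 17.
LSB = 1.2 V ÷ 2^17 = 1.2/131072 V = 9.1553 µV.
Half an LSB is 4.58 µV.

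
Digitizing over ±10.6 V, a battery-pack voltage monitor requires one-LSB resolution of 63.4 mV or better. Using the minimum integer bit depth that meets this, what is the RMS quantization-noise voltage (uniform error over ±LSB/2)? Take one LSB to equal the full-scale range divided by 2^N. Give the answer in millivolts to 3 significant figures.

12.0 mV

Span: 10.6 V − (-10.6 V) = 21.2 V.
Levels needed ≥ 21.2/63.4 mV = 334.4. 2^9 = 512 suffices, so N_min = 9.
Step size = 21.2/512 V = 41.406 mV.
RMS noise = LSB/√12 = 12.0 mV.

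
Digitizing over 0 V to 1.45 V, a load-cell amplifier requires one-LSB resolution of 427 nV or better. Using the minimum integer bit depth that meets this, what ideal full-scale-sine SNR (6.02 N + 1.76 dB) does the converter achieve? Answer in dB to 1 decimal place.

Full-scale range = 1.45 V.
Need 2^N ≥ 1.45 V / 427 nV = 3.396e6 → N_min = 22.
6.02(22) + 1.76 = 134.20 dB.

134.2 dB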